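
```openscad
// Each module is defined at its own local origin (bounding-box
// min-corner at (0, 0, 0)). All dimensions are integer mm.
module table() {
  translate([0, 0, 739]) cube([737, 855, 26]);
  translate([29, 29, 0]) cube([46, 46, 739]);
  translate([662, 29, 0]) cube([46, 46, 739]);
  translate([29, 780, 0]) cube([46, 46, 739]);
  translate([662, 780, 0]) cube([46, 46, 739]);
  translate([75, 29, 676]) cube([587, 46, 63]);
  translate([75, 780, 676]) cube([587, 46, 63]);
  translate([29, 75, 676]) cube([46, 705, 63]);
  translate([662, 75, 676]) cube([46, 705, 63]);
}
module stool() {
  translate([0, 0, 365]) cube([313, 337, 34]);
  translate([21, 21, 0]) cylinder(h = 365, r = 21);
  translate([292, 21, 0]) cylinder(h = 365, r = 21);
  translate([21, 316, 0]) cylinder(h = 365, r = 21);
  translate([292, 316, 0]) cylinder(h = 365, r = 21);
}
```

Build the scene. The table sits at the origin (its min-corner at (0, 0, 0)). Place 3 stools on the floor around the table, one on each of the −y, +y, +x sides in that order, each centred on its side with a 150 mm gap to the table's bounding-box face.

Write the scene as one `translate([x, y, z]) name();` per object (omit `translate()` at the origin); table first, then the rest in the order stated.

table();
translate([212, -487, 0]) stool();
translate([212, 1005, 0]) stool();
translate([887, 259, 0]) stool();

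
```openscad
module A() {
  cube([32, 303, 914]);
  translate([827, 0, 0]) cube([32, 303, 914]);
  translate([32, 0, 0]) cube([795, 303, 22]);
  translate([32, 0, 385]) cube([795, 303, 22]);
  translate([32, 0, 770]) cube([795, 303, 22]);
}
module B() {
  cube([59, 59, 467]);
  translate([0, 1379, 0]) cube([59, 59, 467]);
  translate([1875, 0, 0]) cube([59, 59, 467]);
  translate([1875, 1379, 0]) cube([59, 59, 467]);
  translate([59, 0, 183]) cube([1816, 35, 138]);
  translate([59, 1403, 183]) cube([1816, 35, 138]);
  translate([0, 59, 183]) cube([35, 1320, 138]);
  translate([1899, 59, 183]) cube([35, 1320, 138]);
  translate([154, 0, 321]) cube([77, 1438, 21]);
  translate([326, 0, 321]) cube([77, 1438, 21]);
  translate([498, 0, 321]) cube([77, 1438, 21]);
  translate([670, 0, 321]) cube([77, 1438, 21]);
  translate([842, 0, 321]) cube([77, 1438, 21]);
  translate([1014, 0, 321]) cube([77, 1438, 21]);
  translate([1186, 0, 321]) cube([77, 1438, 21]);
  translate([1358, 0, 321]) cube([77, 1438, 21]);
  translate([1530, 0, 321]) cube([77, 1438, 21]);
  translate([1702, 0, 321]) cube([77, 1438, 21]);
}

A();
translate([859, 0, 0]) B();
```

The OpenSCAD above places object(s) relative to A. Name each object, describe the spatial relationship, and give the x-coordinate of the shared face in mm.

The bookshelf's +x face and the bed frame's −x face are both at x = 859 mm.

A is a bookshelf. B is a bed frame. The bed frame is against the bookshelf's +x side, with their −y faces flush. The x-coordinate of the shared face is 859 mm.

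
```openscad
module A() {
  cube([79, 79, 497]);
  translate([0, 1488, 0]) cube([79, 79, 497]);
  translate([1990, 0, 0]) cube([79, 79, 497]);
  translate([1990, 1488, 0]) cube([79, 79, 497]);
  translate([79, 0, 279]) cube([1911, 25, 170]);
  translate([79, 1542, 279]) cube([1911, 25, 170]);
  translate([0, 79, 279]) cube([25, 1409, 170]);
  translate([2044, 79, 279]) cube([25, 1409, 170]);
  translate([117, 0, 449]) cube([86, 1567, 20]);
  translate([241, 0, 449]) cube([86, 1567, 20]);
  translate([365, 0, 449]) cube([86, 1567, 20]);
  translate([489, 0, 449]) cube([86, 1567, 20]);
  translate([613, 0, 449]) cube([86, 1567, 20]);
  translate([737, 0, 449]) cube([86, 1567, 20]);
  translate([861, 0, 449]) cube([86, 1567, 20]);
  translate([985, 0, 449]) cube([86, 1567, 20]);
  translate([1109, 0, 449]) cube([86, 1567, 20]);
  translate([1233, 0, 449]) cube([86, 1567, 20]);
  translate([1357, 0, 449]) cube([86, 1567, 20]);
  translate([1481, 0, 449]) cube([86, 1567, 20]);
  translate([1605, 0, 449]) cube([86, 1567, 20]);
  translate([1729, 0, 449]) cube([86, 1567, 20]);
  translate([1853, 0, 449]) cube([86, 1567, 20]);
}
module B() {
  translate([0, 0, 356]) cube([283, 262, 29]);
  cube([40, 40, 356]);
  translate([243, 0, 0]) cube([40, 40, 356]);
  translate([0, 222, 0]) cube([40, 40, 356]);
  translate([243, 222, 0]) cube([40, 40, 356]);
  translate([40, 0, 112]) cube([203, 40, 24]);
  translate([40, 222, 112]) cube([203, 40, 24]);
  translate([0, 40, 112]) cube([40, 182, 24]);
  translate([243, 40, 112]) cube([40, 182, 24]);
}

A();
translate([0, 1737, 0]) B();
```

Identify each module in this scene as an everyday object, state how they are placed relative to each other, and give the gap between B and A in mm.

The stool's nearest face is 170 mm from the bed frame's +y face.

A is a bed frame. B is a stool. The stool is on the floor beside the bed frame on its +y side. The gap between the stool and the bed frame is 170 mm.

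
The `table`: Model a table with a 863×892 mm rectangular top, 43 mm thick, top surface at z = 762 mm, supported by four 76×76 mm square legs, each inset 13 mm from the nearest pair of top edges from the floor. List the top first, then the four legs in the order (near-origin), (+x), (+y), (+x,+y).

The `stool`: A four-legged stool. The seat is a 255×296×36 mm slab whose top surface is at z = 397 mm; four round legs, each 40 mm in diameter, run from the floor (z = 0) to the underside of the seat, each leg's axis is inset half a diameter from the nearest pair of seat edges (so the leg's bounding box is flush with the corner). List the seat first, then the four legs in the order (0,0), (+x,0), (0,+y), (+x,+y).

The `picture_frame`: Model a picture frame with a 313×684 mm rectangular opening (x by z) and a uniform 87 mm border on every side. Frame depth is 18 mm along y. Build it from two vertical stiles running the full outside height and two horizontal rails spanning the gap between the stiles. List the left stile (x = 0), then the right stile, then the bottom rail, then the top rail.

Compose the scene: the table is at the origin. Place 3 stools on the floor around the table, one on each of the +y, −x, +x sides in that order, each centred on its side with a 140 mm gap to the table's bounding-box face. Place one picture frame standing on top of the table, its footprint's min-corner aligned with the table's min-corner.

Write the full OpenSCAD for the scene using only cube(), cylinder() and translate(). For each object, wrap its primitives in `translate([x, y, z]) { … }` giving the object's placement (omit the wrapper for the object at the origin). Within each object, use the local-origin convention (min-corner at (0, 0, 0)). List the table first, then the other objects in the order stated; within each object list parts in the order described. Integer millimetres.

translate([0, 0, 719]) cube([863, 892, 43]);
translate([13, 13, 0]) cube([76, 76, 719]);
translate([774, 13, 0]) cube([76, 76, 719]);
translate([13, 803, 0]) cube([76, 76, 719]);
translate([774, 803, 0]) cube([76, 76, 719]);
translate([304, 1032, 0]) {
  translate([0, 0, 361]) cube([255, 296, 36]);
  translate([20, 20, 0]) cylinder(h = 361, r = 20);
  translate([235, 20, 0]) cylinder(h = 361, r = 20);
  translate([20, 276, 0]) cylinder(h = 361, r = 20);
  translate([235, 276, 0]) cylinder(h = 361, r = 20);
}
translate([-395, 298, 0]) {
  translate([0, 0, 361]) cube([255, 296, 36]);
  translate([20, 20, 0]) cylinder(h = 361, r = 20);
  translate([235, 20, 0]) cylinder(h = 361, r = 20);
  translate([20, 276, 0]) cylinder(h = 361, r = 20);
  translate([235, 276, 0]) cylinder(h = 361, r = 20);
}
translate([1003, 298, 0]) {
  translate([0, 0, 361]) cube([255, 296, 36]);
  translate([20, 20, 0]) cylinder(h = 361, r = 20);
  translate([235, 20, 0]) cylinder(h = 361, r = 20);
  translate([20, 276, 0]) cylinder(h = 361, r = 20);
  translate([235, 276, 0]) cylinder(h = 361, r = 20);
}
translate([0, 0, 762]) {
  cube([87, 18, 858]);
  translate([400, 0, 0]) cube([87, 18, 858]);
  translate([87, 0, 0]) cube([313, 18, 87]);
  translate([87, 0, 771]) cube([313, 18, 87]);
}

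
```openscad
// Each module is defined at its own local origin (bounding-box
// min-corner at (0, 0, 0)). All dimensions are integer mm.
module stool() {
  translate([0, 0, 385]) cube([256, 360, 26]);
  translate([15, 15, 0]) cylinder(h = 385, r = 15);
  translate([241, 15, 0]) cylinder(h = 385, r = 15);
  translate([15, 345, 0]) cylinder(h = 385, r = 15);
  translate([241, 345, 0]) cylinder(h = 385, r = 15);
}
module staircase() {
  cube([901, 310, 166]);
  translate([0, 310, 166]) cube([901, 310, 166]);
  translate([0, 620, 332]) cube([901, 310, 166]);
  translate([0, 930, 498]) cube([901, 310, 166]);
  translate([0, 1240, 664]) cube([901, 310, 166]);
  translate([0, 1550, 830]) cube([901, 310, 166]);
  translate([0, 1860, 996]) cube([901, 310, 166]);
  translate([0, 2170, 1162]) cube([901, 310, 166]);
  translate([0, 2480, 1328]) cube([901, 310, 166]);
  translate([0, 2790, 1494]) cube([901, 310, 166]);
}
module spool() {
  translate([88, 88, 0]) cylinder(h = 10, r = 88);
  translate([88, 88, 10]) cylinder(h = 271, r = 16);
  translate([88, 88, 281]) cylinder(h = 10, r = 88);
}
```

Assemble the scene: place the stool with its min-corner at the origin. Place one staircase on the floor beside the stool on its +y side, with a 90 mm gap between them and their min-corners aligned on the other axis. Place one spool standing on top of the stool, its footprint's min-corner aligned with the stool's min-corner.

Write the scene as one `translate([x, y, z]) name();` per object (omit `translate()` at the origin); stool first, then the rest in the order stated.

stool();
translate([0, 450, 0]) staircase();
translate([0, 0, 411]) spool();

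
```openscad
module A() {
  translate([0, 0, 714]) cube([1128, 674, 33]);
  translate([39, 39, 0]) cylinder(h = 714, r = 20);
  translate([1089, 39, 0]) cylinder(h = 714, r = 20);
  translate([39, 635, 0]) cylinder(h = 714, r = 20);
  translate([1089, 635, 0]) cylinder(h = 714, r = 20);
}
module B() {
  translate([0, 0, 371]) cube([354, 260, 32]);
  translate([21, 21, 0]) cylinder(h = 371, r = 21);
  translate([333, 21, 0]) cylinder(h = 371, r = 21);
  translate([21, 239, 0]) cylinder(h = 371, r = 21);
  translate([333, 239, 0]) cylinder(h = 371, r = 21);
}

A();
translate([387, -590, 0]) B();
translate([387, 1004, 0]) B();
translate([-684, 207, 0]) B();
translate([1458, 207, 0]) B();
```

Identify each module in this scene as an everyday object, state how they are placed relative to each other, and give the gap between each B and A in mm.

Each stool's nearest face is 330 mm from the table's bounding box.

A is a table. B is a stool. Four stools sit around the table at the −y, +y, −x, +x sides. The gap between each stool and the table is 330 mm.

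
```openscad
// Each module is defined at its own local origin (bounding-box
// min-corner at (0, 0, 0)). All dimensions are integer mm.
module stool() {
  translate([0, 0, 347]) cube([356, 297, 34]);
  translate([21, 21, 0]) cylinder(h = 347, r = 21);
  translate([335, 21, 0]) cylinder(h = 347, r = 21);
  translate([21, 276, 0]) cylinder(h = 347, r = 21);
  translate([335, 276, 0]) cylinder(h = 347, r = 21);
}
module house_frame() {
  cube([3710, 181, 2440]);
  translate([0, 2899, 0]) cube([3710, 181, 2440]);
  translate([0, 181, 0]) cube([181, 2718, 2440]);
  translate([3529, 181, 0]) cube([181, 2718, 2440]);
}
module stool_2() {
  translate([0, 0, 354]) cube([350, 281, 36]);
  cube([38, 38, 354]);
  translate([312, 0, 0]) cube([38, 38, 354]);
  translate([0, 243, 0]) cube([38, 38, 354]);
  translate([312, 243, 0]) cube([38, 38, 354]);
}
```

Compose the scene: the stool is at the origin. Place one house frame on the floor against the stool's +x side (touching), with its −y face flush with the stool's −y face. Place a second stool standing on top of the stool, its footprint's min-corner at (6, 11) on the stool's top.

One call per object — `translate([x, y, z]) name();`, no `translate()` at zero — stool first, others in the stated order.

stool();
translate([356, 0, 0]) house_frame();
translate([6, 11, 381]) stool_2();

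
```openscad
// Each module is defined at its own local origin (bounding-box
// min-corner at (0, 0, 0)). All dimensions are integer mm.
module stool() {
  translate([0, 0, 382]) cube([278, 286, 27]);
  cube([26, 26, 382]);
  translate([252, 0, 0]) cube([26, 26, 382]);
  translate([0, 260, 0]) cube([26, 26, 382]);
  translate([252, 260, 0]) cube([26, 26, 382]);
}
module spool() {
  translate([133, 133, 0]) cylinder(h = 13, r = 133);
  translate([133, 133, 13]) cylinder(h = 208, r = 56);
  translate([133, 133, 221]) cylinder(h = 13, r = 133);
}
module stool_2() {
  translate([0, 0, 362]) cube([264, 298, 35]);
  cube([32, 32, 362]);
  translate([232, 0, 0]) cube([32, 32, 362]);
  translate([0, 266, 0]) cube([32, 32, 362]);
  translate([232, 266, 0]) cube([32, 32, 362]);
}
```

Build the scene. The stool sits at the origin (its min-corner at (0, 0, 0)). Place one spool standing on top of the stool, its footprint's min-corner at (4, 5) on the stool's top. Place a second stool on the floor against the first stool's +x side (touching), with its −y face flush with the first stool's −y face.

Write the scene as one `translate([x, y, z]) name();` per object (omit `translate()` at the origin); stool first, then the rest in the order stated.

stool();
translate([4, 5, 409]) spool();
translate([278, 0, 0]) stool_2();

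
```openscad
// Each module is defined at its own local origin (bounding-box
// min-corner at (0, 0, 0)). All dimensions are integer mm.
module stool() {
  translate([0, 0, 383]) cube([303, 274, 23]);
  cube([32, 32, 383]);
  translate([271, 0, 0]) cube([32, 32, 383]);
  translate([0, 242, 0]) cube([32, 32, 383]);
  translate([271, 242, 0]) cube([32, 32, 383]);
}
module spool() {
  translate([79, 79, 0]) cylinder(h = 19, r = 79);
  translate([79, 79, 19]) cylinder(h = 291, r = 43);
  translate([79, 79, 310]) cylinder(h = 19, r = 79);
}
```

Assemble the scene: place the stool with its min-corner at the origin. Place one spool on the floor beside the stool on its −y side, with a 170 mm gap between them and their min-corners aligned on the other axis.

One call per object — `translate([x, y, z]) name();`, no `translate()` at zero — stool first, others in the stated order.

stool();
translate([0, -328, 0]) spool();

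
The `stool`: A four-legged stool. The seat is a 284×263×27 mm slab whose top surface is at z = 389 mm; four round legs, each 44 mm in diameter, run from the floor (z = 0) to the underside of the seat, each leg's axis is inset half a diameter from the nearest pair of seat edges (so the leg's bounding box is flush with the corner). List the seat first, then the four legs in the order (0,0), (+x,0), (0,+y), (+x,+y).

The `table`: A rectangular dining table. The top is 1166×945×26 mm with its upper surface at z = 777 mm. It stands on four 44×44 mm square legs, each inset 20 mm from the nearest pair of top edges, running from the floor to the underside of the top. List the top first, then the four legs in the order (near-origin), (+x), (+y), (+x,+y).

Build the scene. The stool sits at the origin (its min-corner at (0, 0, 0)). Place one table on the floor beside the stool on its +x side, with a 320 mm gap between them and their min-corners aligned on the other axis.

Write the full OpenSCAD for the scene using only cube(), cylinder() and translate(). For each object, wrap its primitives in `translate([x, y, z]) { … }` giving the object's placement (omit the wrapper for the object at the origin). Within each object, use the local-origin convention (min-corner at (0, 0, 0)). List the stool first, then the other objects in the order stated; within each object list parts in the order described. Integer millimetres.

translate([0, 0, 362]) cube([284, 263, 27]);
translate([22, 22, 0]) cylinder(h = 362, r = 22);
translate([262, 22, 0]) cylinder(h = 362, r = 22);
translate([22, 241, 0]) cylinder(h = 362, r = 22);
translate([262, 241, 0]) cylinder(h = 362, r = 22);
translate([604, 0, 0]) {
  translate([0, 0, 751]) cube([1166, 945, 26]);
  translate([20, 20, 0]) cube([44, 44, 751]);
  translate([1102, 20, 0]) cube([44, 44, 751]);
  translate([20, 881, 0]) cube([44, 44, 751]);
  translate([1102, 881, 0]) cube([44, 44, 751]);
}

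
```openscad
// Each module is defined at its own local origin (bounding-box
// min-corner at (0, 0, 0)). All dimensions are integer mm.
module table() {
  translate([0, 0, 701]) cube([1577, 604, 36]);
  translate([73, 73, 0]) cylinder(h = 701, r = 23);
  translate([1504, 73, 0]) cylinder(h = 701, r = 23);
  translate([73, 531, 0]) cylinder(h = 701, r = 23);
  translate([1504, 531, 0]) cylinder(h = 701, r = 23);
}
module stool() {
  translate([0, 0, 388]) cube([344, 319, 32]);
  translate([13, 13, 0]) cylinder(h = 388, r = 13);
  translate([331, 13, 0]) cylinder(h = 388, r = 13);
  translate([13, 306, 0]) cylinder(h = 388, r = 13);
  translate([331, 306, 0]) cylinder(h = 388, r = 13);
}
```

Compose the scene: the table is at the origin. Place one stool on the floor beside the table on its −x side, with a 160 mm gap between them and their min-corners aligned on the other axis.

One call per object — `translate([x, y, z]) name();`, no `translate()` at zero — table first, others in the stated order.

table();
translate([-504, 0, 0]) stool();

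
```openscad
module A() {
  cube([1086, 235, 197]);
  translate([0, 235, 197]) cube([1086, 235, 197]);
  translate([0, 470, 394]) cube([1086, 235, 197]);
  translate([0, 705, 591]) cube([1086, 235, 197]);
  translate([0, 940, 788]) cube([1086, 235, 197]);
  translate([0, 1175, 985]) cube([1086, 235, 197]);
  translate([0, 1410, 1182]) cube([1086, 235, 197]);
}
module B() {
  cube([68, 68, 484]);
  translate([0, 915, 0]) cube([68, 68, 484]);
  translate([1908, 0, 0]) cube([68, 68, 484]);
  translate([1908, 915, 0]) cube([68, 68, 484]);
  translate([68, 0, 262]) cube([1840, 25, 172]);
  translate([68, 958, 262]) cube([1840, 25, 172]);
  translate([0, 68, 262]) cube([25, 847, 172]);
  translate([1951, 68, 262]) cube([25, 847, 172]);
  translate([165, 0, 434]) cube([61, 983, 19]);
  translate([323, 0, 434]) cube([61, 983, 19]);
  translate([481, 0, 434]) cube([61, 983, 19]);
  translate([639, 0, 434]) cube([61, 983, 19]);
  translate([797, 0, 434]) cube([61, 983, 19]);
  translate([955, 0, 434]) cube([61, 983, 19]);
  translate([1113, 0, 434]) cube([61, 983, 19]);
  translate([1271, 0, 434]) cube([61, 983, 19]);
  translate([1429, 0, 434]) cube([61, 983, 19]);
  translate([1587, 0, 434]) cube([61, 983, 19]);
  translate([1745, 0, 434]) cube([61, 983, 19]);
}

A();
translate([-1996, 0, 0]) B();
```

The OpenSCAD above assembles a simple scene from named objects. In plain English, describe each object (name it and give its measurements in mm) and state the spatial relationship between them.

A is a run of 7 identical solid stair steps. Each tread is 1086×235 mm and each step block is 197 mm high. Step 1 rests on the floor; step k is offset from step 1 by (k−1)×235 mm in y and (k−1)×197 mm in z.

B is a bed frame 1976 mm long (x) by 983 mm wide (y). Four 68×68 mm corner posts, 484 mm tall, at the corners of the footprint. Four rails of 25 mm thickness and 172 mm height run between adjacent posts with their undersides at z = 262 mm, their outer faces flush with the outside of the frame (the two x-running rails run between the posts' inner faces; the two y-running rails run between the posts' inner faces). 11 slats, each 61 mm wide (x) and 19 mm thick, lie across the top of the two x-running rails, running the full 983 mm width of the frame in y; the slats are evenly spaced along x between the inner faces of the end posts with equal gaps (rounded down to the nearest mm) at the −x end and between each pair — any rounding remainder accumulates at the +x end.

The bed frame is on the floor beside the staircase on its −x side.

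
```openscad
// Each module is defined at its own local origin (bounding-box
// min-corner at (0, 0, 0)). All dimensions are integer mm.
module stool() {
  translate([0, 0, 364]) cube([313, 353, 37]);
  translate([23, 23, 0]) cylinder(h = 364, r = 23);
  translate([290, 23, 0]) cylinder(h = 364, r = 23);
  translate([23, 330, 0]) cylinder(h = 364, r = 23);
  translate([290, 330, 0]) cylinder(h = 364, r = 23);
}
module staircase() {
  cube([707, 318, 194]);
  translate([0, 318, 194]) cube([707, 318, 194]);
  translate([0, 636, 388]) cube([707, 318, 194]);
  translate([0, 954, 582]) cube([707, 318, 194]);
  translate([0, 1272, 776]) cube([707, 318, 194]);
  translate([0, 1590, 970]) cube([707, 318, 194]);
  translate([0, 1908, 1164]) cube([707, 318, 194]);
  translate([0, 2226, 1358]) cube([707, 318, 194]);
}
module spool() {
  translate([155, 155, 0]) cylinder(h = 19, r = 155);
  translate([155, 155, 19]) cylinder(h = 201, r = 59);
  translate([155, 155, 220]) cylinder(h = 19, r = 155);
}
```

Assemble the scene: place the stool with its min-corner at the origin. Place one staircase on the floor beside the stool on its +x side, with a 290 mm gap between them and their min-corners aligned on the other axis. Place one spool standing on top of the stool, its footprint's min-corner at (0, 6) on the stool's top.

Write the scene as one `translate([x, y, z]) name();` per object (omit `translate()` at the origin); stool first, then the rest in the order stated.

stool();
translate([603, 0, 0]) staircase();
translate([0, 6, 401]) spool();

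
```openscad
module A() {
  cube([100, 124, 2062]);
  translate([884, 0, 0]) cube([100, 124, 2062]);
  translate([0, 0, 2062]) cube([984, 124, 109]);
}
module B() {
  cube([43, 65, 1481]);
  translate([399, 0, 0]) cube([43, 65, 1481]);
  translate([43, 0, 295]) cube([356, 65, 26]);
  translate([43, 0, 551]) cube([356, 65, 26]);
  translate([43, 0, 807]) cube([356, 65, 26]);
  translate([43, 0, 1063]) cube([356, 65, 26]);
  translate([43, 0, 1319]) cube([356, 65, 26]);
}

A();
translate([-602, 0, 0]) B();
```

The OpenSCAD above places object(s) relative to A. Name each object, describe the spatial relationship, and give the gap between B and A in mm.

A is a door frame. B is a ladder. The ladder is on the floor beside the door frame on its −x side. The gap between the ladder and the door frame is 160 mm.

The ladder's nearest face is 160 mm from the door frame's −x face.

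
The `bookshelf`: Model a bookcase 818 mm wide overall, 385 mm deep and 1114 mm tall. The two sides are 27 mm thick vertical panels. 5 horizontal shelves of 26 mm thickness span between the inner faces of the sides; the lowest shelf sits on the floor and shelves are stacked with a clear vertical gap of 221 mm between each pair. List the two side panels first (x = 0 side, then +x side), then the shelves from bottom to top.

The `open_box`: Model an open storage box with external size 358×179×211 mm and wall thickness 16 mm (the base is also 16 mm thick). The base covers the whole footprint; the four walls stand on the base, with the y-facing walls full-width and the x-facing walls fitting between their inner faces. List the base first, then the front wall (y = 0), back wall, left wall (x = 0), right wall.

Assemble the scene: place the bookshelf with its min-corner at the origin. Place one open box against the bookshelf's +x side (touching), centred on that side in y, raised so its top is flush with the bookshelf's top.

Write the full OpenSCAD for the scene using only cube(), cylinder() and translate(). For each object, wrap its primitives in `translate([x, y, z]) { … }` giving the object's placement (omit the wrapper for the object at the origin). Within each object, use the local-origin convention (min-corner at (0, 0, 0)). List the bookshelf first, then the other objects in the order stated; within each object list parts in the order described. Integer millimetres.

cube([27, 385, 1114]);
translate([791, 0, 0]) cube([27, 385, 1114]);
translate([27, 0, 0]) cube([764, 385, 26]);
translate([27, 0, 247]) cube([764, 385, 26]);
translate([27, 0, 494]) cube([764, 385, 26]);
translate([27, 0, 741]) cube([764, 385, 26]);
translate([27, 0, 988]) cube([764, 385, 26]);
translate([818, 103, 903]) {
  cube([358, 179, 16]);
  translate([0, 0, 16]) cube([358, 16, 195]);
  translate([0, 163, 16]) cube([358, 16, 195]);
  translate([0, 16, 16]) cube([16, 147, 195]);
  translate([342, 16, 16]) cube([16, 147, 195]);
}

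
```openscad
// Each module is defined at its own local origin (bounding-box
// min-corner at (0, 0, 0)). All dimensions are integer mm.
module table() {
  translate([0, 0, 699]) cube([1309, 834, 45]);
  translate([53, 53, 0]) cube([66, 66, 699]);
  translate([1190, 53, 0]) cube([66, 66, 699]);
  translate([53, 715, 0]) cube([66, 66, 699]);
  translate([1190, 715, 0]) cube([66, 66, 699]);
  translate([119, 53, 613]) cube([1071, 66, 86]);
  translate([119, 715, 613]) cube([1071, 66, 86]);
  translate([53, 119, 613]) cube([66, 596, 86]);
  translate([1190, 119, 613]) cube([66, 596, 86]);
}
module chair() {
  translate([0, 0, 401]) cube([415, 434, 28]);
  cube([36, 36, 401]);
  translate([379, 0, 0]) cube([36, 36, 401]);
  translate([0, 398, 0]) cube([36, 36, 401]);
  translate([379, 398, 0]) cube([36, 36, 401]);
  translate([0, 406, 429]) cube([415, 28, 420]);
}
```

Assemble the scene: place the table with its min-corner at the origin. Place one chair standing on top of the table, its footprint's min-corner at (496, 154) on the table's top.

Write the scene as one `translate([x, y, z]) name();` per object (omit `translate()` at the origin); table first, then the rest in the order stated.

table();
translate([496, 154, 744]) chair();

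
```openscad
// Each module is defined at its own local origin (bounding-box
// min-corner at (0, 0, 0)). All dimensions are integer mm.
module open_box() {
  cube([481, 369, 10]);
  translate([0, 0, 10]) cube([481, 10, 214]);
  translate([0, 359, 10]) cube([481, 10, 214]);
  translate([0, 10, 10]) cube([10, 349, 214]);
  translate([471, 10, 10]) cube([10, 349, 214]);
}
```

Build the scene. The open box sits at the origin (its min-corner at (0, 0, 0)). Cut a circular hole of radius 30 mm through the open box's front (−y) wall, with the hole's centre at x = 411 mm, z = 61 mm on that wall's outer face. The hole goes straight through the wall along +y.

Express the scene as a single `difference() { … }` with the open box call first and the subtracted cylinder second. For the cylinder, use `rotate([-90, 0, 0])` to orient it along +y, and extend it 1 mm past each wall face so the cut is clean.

difference() {
  open_box();
  translate([411, -1, 61]) rotate([-90, 0, 0]) cylinder(h = 12, r = 30);
}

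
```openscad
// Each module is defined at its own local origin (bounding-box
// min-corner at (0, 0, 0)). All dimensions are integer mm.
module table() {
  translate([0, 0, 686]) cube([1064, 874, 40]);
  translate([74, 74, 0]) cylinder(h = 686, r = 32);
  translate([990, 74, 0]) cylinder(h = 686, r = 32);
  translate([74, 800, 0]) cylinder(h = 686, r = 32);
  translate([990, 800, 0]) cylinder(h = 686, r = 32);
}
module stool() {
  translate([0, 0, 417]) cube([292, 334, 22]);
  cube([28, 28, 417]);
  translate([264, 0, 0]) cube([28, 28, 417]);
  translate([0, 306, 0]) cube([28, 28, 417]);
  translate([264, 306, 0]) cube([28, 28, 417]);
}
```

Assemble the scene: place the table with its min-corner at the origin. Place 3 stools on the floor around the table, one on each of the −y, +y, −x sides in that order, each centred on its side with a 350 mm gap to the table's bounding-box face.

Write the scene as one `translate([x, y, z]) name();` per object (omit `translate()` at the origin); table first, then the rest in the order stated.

table();
translate([386, -684, 0]) stool();
translate([386, 1224, 0]) stool();
translate([-642, 270, 0]) stool();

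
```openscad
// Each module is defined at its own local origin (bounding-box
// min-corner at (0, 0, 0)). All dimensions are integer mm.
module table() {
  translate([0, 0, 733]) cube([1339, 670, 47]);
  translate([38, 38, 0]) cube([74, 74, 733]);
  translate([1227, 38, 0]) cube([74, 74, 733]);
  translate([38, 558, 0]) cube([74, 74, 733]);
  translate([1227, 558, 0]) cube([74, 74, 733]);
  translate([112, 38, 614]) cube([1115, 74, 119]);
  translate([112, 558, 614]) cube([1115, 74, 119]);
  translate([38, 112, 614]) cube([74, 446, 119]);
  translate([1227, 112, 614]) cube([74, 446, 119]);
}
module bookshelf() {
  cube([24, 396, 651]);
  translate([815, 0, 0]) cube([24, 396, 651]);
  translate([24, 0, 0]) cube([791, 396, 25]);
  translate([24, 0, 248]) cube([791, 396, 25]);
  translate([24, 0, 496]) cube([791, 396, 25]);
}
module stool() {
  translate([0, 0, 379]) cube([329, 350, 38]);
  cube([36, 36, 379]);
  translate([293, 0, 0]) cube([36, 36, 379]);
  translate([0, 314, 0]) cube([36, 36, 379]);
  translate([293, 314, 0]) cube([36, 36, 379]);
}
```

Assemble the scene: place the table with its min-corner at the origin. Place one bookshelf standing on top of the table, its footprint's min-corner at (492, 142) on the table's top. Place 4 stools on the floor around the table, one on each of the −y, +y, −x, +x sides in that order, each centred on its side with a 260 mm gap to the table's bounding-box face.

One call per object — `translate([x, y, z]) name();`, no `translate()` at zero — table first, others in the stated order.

table();
translate([492, 142, 780]) bookshelf();
translate([505, -610, 0]) stool();
translate([505, 930, 0]) stool();
translate([-589, 160, 0]) stool();
translate([1599, 160, 0]) stool();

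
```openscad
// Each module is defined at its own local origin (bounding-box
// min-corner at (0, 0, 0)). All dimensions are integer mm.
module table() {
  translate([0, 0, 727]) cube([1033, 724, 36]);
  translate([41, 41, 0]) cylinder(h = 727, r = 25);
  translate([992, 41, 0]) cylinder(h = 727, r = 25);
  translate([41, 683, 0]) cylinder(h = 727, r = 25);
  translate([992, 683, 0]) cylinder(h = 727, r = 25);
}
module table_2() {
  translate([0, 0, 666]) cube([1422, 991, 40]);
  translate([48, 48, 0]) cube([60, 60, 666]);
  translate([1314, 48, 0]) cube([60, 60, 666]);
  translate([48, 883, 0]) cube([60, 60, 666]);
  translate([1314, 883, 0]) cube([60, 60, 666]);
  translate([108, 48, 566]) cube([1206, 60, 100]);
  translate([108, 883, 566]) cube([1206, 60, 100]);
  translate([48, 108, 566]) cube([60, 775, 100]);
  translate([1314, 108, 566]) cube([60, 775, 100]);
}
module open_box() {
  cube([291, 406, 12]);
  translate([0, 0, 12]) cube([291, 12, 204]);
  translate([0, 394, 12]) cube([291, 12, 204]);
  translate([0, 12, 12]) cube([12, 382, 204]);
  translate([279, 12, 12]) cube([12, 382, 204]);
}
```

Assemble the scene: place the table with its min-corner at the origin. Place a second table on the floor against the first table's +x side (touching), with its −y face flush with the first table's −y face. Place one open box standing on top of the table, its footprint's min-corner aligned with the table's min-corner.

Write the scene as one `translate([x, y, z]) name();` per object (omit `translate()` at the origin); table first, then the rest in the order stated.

table();
translate([1033, 0, 0]) table_2();
translate([0, 0, 763]) open_box();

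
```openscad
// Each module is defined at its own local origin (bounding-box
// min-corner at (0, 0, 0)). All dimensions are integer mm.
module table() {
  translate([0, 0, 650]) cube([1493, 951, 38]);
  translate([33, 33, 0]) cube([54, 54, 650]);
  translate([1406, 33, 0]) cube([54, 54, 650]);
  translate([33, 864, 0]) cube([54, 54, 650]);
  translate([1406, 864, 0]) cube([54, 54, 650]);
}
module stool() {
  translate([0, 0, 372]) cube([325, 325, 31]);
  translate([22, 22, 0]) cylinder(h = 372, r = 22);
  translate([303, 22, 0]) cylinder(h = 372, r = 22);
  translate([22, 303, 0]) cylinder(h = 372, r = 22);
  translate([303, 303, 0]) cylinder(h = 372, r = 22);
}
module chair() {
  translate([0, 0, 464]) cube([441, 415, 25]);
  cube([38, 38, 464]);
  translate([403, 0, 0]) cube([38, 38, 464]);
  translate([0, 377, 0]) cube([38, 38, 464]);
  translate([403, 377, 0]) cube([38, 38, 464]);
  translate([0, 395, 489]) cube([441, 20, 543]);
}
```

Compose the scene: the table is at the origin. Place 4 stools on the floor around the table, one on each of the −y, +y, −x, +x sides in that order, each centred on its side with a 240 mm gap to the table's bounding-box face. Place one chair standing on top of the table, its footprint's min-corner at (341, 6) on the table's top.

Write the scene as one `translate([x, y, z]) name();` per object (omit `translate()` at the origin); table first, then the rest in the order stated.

table();
translate([584, -565, 0]) stool();
translate([584, 1191, 0]) stool();
translate([-565, 313, 0]) stool();
translate([1733, 313, 0]) stool();
translate([341, 6, 688]) chair();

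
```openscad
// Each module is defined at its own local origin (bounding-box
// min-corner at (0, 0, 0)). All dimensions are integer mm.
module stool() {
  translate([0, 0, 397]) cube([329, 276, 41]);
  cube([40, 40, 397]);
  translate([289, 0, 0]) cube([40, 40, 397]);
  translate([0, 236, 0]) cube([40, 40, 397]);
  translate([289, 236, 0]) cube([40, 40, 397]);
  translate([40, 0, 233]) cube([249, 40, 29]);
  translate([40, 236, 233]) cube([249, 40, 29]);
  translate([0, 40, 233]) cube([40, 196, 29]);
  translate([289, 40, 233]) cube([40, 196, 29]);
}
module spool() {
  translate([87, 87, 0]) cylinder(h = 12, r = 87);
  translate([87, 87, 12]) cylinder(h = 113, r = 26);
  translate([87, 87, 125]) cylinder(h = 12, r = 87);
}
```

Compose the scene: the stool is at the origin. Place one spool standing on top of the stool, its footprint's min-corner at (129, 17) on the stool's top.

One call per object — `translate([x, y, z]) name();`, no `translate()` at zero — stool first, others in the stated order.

stool();
translate([129, 17, 438]) spool();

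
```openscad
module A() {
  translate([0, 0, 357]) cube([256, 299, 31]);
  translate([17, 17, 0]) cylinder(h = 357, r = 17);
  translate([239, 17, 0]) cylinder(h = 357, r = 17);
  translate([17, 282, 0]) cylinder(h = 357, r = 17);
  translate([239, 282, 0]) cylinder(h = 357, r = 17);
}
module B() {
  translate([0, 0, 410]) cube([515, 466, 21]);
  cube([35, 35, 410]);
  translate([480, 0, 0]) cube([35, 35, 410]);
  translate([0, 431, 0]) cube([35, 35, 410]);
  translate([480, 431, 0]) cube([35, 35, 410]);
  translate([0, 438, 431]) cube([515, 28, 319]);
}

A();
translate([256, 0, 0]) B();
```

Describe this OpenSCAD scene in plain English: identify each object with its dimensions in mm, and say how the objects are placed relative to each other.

A is a simple wooden stool: a rectangular seat 256 mm (x) by 299 mm (y), 31 mm thick, top face at z = 388 mm, on four round legs, each 34 mm in diameter. The legs rest on z = 0, each leg's axis is inset half a diameter from the nearest pair of seat edges (so the leg's bounding box is flush with the corner).

B is a chair: 515×466 mm seat, 21 mm thick, top at z = 431 mm, on four 35 mm square corner legs flush with the seat edges. A 28 mm thick backrest slab spans the full seat width, extending 319 mm above the seat top, its back face flush with the seat's +y edge.

The chair is against the stool's +x side, with their −y faces flush.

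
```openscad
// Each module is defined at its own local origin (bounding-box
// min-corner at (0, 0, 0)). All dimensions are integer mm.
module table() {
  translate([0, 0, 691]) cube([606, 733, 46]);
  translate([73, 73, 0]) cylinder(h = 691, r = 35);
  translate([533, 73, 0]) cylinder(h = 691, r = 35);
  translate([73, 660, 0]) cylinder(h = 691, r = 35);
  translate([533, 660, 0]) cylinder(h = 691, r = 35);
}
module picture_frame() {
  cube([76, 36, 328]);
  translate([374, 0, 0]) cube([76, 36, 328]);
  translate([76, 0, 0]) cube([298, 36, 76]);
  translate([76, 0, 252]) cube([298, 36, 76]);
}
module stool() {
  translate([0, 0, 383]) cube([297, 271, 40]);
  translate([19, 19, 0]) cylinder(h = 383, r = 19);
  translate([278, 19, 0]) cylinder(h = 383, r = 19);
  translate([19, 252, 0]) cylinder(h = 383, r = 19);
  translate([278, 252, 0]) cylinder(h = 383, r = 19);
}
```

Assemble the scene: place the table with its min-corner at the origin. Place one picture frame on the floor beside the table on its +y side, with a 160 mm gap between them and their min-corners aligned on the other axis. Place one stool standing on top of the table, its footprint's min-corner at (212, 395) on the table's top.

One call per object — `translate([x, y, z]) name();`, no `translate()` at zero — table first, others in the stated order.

table();
translate([0, 893, 0]) picture_frame();
translate([212, 395, 737]) stool();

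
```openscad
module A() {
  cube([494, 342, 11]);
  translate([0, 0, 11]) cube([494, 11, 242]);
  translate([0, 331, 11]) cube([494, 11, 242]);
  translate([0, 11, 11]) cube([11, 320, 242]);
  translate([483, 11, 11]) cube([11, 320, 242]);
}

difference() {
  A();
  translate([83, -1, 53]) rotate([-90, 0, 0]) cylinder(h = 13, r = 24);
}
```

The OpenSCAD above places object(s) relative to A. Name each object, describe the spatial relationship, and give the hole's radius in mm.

The subtracted cylinder has r = 24 mm.

A is an open box. The open box has a circular hole through its front wall. The hole's radius is 24 mm.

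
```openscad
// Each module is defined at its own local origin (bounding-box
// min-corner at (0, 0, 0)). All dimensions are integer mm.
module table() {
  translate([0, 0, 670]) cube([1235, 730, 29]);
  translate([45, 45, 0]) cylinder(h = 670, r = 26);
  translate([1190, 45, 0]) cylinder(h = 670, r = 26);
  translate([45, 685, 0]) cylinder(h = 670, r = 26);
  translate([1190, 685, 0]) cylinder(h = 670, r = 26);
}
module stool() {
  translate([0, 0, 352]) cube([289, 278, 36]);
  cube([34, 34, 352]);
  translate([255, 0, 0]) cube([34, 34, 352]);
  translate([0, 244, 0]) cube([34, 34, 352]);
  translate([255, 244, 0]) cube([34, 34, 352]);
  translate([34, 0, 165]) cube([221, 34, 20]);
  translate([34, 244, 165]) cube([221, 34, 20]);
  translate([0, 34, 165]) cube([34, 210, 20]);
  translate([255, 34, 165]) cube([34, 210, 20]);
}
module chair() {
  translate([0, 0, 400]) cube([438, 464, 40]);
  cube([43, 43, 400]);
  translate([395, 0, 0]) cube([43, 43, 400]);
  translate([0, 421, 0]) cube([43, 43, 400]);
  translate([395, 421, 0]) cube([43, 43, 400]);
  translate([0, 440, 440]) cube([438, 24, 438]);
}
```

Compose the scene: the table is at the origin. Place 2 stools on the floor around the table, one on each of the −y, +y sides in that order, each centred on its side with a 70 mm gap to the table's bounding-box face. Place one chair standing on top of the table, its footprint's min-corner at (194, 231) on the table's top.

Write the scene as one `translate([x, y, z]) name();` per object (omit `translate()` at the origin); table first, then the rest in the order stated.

table();
translate([473, -348, 0]) stool();
translate([473, 800, 0]) stool();
translate([194, 231, 699]) chair();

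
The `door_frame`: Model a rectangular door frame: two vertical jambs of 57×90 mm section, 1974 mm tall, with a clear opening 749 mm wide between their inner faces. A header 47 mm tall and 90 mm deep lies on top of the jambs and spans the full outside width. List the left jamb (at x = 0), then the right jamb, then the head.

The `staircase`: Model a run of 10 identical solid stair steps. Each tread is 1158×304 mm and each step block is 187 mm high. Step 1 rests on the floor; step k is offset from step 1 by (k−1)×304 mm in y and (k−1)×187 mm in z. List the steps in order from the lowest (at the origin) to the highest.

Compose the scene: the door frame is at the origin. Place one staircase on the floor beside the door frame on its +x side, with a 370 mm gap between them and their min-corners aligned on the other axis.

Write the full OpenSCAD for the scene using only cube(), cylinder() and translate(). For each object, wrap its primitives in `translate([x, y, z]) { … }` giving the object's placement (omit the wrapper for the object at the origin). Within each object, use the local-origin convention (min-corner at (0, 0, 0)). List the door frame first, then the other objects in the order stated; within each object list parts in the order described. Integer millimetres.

cube([57, 90, 1974]);
translate([806, 0, 0]) cube([57, 90, 1974]);
translate([0, 0, 1974]) cube([863, 90, 47]);
translate([1233, 0, 0]) {
  cube([1158, 304, 187]);
  translate([0, 304, 187]) cube([1158, 304, 187]);
  translate([0, 608, 374]) cube([1158, 304, 187]);
  translate([0, 912, 561]) cube([1158, 304, 187]);
  translate([0, 1216, 748]) cube([1158, 304, 187]);
  translate([0, 1520, 935]) cube([1158, 304, 187]);
  translate([0, 1824, 1122]) cube([1158, 304, 187]);
  translate([0, 2128, 1309]) cube([1158, 304, 187]);
  translate([0, 2432, 1496]) cube([1158, 304, 187]);
  translate([0, 2736, 1683]) cube([1158, 304, 187]);
}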